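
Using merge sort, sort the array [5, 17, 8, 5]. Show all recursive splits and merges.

Merge sort trace:

Split: [5, 17, 8, 5] -> [5, 17] and [8, 5]
  Split: [5, 17] -> [5] and [17]
  Merge: [5] + [17] -> [5, 17]
  Split: [8, 5] -> [8] and [5]
  Merge: [8] + [5] -> [5, 8]
Merge: [5, 17] + [5, 8] -> [5, 5, 8, 17]

Final sorted array: [5, 5, 8, 17]

The merge sort proceeds by recursively splitting the array and merging sorted halves.
After all merges, the sorted array is [5, 5, 8, 17].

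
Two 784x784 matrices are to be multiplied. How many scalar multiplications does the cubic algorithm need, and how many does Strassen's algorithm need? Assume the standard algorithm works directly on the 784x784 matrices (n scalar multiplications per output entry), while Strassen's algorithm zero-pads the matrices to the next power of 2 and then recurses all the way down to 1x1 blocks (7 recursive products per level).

Matrix multiplication for 784x784 matrices:

Strassen's algorithm requires power-of-2 dimensions. Pad 784x784 to 1024x1024 (next power of 2).

Standard algorithm: 784^3 = 481890304 multiplications
Strassen's algorithm: 7^(log2(1024)) = 7^10 = 282475249 multiplications
Savings: 481890304 - 282475249 = 199415055 multiplications

Standard: 481890304 multiplications (784^3). Strassen: 282475249 multiplications (7^10, after padding to 1024x1024). Strassen reduces 8 recursive multiplications to 7 at each level.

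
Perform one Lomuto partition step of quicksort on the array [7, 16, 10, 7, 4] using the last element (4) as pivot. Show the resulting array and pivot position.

Lomuto partition with pivot = 4:

Initial array: [7, 16, 10, 7, 4]

arr[0]=7 > 4: no swap
arr[1]=16 > 4: no swap
arr[2]=10 > 4: no swap
arr[3]=7 > 4: no swap

Place pivot at position 0: [4, 16, 10, 7, 7]
Pivot position: 0

After partitioning with pivot 4, the array becomes [4, 16, 10, 7, 7]. The pivot is placed at index 0. All elements to the left of the pivot are <= 4, and all elements to the right are > 4.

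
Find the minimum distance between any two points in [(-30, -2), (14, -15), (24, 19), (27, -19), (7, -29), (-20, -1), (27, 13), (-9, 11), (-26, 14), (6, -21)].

Computing all pairwise distances among 10 points:

d((-30, -2), (14, -15)) = 45.8803
d((-30, -2), (24, 19)) = 57.9396
d((-30, -2), (27, -19)) = 59.4811
d((-30, -2), (7, -29)) = 45.8039
d((-30, -2), (-20, -1)) = 10.0499
d((-30, -2), (27, 13)) = 58.9406
d((-30, -2), (-9, 11)) = 24.6982
d((-30, -2), (-26, 14)) = 16.4924
d((-30, -2), (6, -21)) = 40.7063
d((14, -15), (24, 19)) = 35.4401
d((14, -15), (27, -19)) = 13.6015
d((14, -15), (7, -29)) = 15.6525
d((14, -15), (-20, -1)) = 36.7696
d((14, -15), (27, 13)) = 30.8707
d((14, -15), (-9, 11)) = 34.7131
d((14, -15), (-26, 14)) = 49.4065
d((14, -15), (6, -21)) = 10.0
d((24, 19), (27, -19)) = 38.1182
d((24, 19), (7, -29)) = 50.9215
d((24, 19), (-20, -1)) = 48.3322
d((24, 19), (27, 13)) = 6.7082 <-- minimum
d((24, 19), (-9, 11)) = 33.9559
d((24, 19), (-26, 14)) = 50.2494
d((24, 19), (6, -21)) = 43.8634
d((27, -19), (7, -29)) = 22.3607
d((27, -19), (-20, -1)) = 50.3289
d((27, -19), (27, 13)) = 32.0
d((27, -19), (-9, 11)) = 46.8615
d((27, -19), (-26, 14)) = 62.434
d((27, -19), (6, -21)) = 21.095
d((7, -29), (-20, -1)) = 38.8973
d((7, -29), (27, 13)) = 46.5188
d((7, -29), (-9, 11)) = 43.0813
d((7, -29), (-26, 14)) = 54.2033
d((7, -29), (6, -21)) = 8.0623
d((-20, -1), (27, 13)) = 49.0408
d((-20, -1), (-9, 11)) = 16.2788
d((-20, -1), (-26, 14)) = 16.1555
d((-20, -1), (6, -21)) = 32.8024
d((27, 13), (-9, 11)) = 36.0555
d((27, 13), (-26, 14)) = 53.0094
d((27, 13), (6, -21)) = 39.9625
d((-9, 11), (-26, 14)) = 17.2627
d((-9, 11), (6, -21)) = 35.3412
d((-26, 14), (6, -21)) = 47.4236

Closest pair: (24, 19) and (27, 13) with distance 6.7082

The closest pair is (24, 19) and (27, 13) with Euclidean distance 6.7082. For 10 points, brute-force pairwise comparison is shown above. For large n, the divide-and-conquer algorithm (sort by x, recurse on halves, check the dividing strip) achieves O(n log n).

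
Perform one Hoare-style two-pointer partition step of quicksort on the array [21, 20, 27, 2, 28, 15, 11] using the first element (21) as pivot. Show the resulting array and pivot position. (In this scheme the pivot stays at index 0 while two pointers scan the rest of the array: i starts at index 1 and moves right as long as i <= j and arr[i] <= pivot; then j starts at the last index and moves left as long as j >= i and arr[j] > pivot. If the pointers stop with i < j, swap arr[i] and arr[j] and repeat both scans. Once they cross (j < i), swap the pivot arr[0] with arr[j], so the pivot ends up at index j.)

Hoare-style two-pointer partition with pivot = 21:

Initial array: [21, 20, 27, 2, 28, 15, 11]

Pointers start at i = 1, j = 6.
i stops at index 2 (arr[2]=27 > 21), j stops at index 6 (arr[6]=11 <= 21): swap arr[2] and arr[6], array becomes [21, 20, 11, 2, 28, 15, 27]
i stops at index 4 (arr[4]=28 > 21), j stops at index 5 (arr[5]=15 <= 21): swap arr[4] and arr[5], array becomes [21, 20, 11, 2, 15, 28, 27]
i ends at 5, j ends at 4: the pointers have crossed (j < i), so scanning stops.

Swap pivot arr[0] with arr[4] to place pivot at position 4: [15, 20, 11, 2, 21, 28, 27]
Pivot position: 4

After partitioning with pivot 21, the array becomes [15, 20, 11, 2, 21, 28, 27]. The pivot is placed at index 4. All elements to the left of the pivot are <= 21, and all elements to the right are > 21.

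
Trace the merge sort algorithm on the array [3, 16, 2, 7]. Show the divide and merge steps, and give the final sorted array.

Merge sort trace:

Split: [3, 16, 2, 7] -> [3, 16] and [2, 7]
  Split: [3, 16] -> [3] and [16]
  Merge: [3] + [16] -> [3, 16]
  Split: [2, 7] -> [2] and [7]
  Merge: [2] + [7] -> [2, 7]
Merge: [3, 16] + [2, 7] -> [2, 3, 7, 16]

Final sorted array: [2, 3, 7, 16]

The merge sort proceeds by recursively splitting the array and merging sorted halves.
After all merges, the sorted array is [2, 3, 7, 16].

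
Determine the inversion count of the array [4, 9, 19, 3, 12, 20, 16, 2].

Finding inversions in [4, 9, 19, 3, 12, 20, 16, 2]:

(0, 3): arr[0]=4 > arr[3]=3
(0, 7): arr[0]=4 > arr[7]=2
(1, 3): arr[1]=9 > arr[3]=3
(1, 7): arr[1]=9 > arr[7]=2
(2, 3): arr[2]=19 > arr[3]=3
(2, 4): arr[2]=19 > arr[4]=12
(2, 6): arr[2]=19 > arr[6]=16
(2, 7): arr[2]=19 > arr[7]=2
(3, 7): arr[3]=3 > arr[7]=2
(4, 7): arr[4]=12 > arr[7]=2
(5, 6): arr[5]=20 > arr[6]=16
(5, 7): arr[5]=20 > arr[7]=2
(6, 7): arr[6]=16 > arr[7]=2

Total inversions: 13

The array has 13 inversion(s): (0,3), (0,7), (1,3), (1,7), (2,3), (2,4), (2,6), (2,7), (3,7), (4,7), (5,6), (5,7), (6,7). Each pair (i,j) satisfies i < j and arr[i] > arr[j].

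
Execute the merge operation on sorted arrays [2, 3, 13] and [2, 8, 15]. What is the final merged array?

Merging process:

Compare 2 vs 2: take 2 from left. Merged: [2]
Compare 3 vs 2: take 2 from right. Merged: [2, 2]
Compare 3 vs 8: take 3 from left. Merged: [2, 2, 3]
Compare 13 vs 8: take 8 from right. Merged: [2, 2, 3, 8]
Compare 13 vs 15: take 13 from left. Merged: [2, 2, 3, 8, 13]
Append remaining from right: [15]. Merged: [2, 2, 3, 8, 13, 15]

Final merged array: [2, 2, 3, 8, 13, 15]
Total comparisons: 5

The merged array is [2, 2, 3, 8, 13, 15], requiring 5 comparisons. The merge step runs in O(n) time where n is the total number of elements.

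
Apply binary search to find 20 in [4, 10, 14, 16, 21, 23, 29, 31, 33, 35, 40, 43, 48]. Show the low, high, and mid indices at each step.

Binary search for 20 in [4, 10, 14, 16, 21, 23, 29, 31, 33, 35, 40, 43, 48]:

lo=0, hi=12, mid=6, arr[mid]=29 -> 29 > 20, search left half
lo=0, hi=5, mid=2, arr[mid]=14 -> 14 < 20, search right half
lo=3, hi=5, mid=4, arr[mid]=21 -> 21 > 20, search left half
lo=3, hi=3, mid=3, arr[mid]=16 -> 16 < 20, search right half
lo=4 > hi=3, target 20 not found

Binary search determines that 20 is not in the array after 4 comparisons. The search space was exhausted without finding the target.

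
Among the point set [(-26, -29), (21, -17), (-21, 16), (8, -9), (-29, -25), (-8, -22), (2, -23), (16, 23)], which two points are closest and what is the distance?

Computing all pairwise distances among 8 points:

d((-26, -29), (21, -17)) = 48.5077
d((-26, -29), (-21, 16)) = 45.2769
d((-26, -29), (8, -9)) = 39.4462
d((-26, -29), (-29, -25)) = 5.0 <-- minimum
d((-26, -29), (-8, -22)) = 19.3132
d((-26, -29), (2, -23)) = 28.6356
d((-26, -29), (16, 23)) = 66.8431
d((21, -17), (-21, 16)) = 53.4135
d((21, -17), (8, -9)) = 15.2643
d((21, -17), (-29, -25)) = 50.636
d((21, -17), (-8, -22)) = 29.4279
d((21, -17), (2, -23)) = 19.9249
d((21, -17), (16, 23)) = 40.3113
d((-21, 16), (8, -9)) = 38.2884
d((-21, 16), (-29, -25)) = 41.7732
d((-21, 16), (-8, -22)) = 40.1622
d((-21, 16), (2, -23)) = 45.2769
d((-21, 16), (16, 23)) = 37.6563
d((8, -9), (-29, -25)) = 40.3113
d((8, -9), (-8, -22)) = 20.6155
d((8, -9), (2, -23)) = 15.2315
d((8, -9), (16, 23)) = 32.9848
d((-29, -25), (-8, -22)) = 21.2132
d((-29, -25), (2, -23)) = 31.0644
d((-29, -25), (16, 23)) = 65.7951
d((-8, -22), (2, -23)) = 10.0499
d((-8, -22), (16, 23)) = 51.0
d((2, -23), (16, 23)) = 48.0833

Closest pair: (-26, -29) and (-29, -25) with distance 5.0

The closest pair is (-26, -29) and (-29, -25) with Euclidean distance 5.0. For 8 points, brute-force pairwise comparison is shown above. For large n, the divide-and-conquer algorithm (sort by x, recurse on halves, check the dividing strip) achieves O(n log n).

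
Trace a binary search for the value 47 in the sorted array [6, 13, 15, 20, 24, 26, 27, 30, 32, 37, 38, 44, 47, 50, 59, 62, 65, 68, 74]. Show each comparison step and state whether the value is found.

Binary search for 47 in [6, 13, 15, 20, 24, 26, 27, 30, 32, 37, 38, 44, 47, 50, 59, 62, 65, 68, 74]:

lo=0, hi=18, mid=9, arr[mid]=37 -> 37 < 47, search right half
lo=10, hi=18, mid=14, arr[mid]=59 -> 59 > 47, search left half
lo=10, hi=13, mid=11, arr[mid]=44 -> 44 < 47, search right half
lo=12, hi=13, mid=12, arr[mid]=47 -> Found target at index 12!

Binary search finds 47 at index 12 after 4 comparisons. The search repeatedly halves the search space by comparing with the middle element.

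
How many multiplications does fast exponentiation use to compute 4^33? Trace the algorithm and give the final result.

Computing 4^33 by squaring (build up from 4^1; each line after the first costs one multiplication):

4^1 = 4
4^2 = (4^1)^2 = 4^2 = 16
4^4 = (4^2)^2 = 16^2 = 256
4^8 = (4^4)^2 = 256^2 = 65536
4^16 = (4^8)^2 = 65536^2 = 4294967296
4^32 = (4^16)^2 = 4294967296^2 = 18446744073709551616
4^33 = 4 * 4^32 = 4 * 18446744073709551616 = 73786976294838206464

Result: 73786976294838206464
Multiplications needed: 6 (6 lines after 4^1)

4^33 = 73786976294838206464. Using exponentiation by squaring, this requires 6 multiplications. The key idea: if the exponent is even, square the half-power; if odd, multiply by the base once.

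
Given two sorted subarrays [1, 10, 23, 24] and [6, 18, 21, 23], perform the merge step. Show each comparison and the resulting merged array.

Merging process:

Compare 1 vs 6: take 1 from left. Merged: [1]
Compare 10 vs 6: take 6 from right. Merged: [1, 6]
Compare 10 vs 18: take 10 from left. Merged: [1, 6, 10]
Compare 23 vs 18: take 18 from right. Merged: [1, 6, 10, 18]
Compare 23 vs 21: take 21 from right. Merged: [1, 6, 10, 18, 21]
Compare 23 vs 23: take 23 from left. Merged: [1, 6, 10, 18, 21, 23]
Compare 24 vs 23: take 23 from right. Merged: [1, 6, 10, 18, 21, 23, 23]
Append remaining from left: [24]. Merged: [1, 6, 10, 18, 21, 23, 23, 24]

Final merged array: [1, 6, 10, 18, 21, 23, 23, 24]
Total comparisons: 7

The merged array is [1, 6, 10, 18, 21, 23, 23, 24], requiring 7 comparisons. The merge step runs in O(n) time where n is the total number of elements.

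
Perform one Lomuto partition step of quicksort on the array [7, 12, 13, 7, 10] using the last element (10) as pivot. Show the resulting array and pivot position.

Lomuto partition with pivot = 10:

Initial array: [7, 12, 13, 7, 10]

arr[0]=7 <= 10: swap with position 0, array becomes [7, 12, 13, 7, 10]
arr[1]=12 > 10: no swap
arr[2]=13 > 10: no swap
arr[3]=7 <= 10: swap with position 1, array becomes [7, 7, 13, 12, 10]

Place pivot at position 2: [7, 7, 10, 12, 13]
Pivot position: 2

After partitioning with pivot 10, the array becomes [7, 7, 10, 12, 13]. The pivot is placed at index 2. All elements to the left of the pivot are <= 10, and all elements to the right are > 10.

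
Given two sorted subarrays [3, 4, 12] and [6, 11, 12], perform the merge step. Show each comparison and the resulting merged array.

Merging process:

Compare 3 vs 6: take 3 from left. Merged: [3]
Compare 4 vs 6: take 4 from left. Merged: [3, 4]
Compare 12 vs 6: take 6 from right. Merged: [3, 4, 6]
Compare 12 vs 11: take 11 from right. Merged: [3, 4, 6, 11]
Compare 12 vs 12: take 12 from left. Merged: [3, 4, 6, 11, 12]
Append remaining from right: [12]. Merged: [3, 4, 6, 11, 12, 12]

Final merged array: [3, 4, 6, 11, 12, 12]
Total comparisons: 5

The merged array is [3, 4, 6, 11, 12, 12], requiring 5 comparisons. The merge step runs in O(n) time where n is the total number of elements.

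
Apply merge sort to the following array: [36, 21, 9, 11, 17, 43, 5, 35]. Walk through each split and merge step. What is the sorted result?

Merge sort trace:

Split: [36, 21, 9, 11, 17, 43, 5, 35] -> [36, 21, 9, 11] and [17, 43, 5, 35]
  Split: [36, 21, 9, 11] -> [36, 21] and [9, 11]
    Split: [36, 21] -> [36] and [21]
    Merge: [36] + [21] -> [21, 36]
    Split: [9, 11] -> [9] and [11]
    Merge: [9] + [11] -> [9, 11]
  Merge: [21, 36] + [9, 11] -> [9, 11, 21, 36]
  Split: [17, 43, 5, 35] -> [17, 43] and [5, 35]
    Split: [17, 43] -> [17] and [43]
    Merge: [17] + [43] -> [17, 43]
    Split: [5, 35] -> [5] and [35]
    Merge: [5] + [35] -> [5, 35]
  Merge: [17, 43] + [5, 35] -> [5, 17, 35, 43]
Merge: [9, 11, 21, 36] + [5, 17, 35, 43] -> [5, 9, 11, 17, 21, 35, 36, 43]

Final sorted array: [5, 9, 11, 17, 21, 35, 36, 43]

The merge sort proceeds by recursively splitting the array and merging sorted halves.
After all merges, the sorted array is [5, 9, 11, 17, 21, 35, 36, 43].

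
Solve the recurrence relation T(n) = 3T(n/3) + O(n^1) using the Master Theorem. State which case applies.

Master Theorem for T(n) = 3T(n/3) + O(n^1):

a = 3, b = 3, c = 1
log_b(a) = log_3(3) = 1.0000

Case 2: c = 1 = log_3(3) = 1.0000
T(n) = O(n^1 log n) = O(n log n)

For T(n) = 3T(n/3) + O(n^1): log_3(3) = 1.0000. This is Case 2 of the Master Theorem (c = log_b(a), equal work at all levels), giving O(n log n).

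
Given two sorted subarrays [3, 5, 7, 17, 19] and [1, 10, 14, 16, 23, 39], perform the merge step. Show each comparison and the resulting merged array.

Merging process:

Compare 3 vs 1: take 1 from right. Merged: [1]
Compare 3 vs 10: take 3 from left. Merged: [1, 3]
Compare 5 vs 10: take 5 from left. Merged: [1, 3, 5]
Compare 7 vs 10: take 7 from left. Merged: [1, 3, 5, 7]
Compare 17 vs 10: take 10 from right. Merged: [1, 3, 5, 7, 10]
Compare 17 vs 14: take 14 from right. Merged: [1, 3, 5, 7, 10, 14]
Compare 17 vs 16: take 16 from right. Merged: [1, 3, 5, 7, 10, 14, 16]
Compare 17 vs 23: take 17 from left. Merged: [1, 3, 5, 7, 10, 14, 16, 17]
Compare 19 vs 23: take 19 from left. Merged: [1, 3, 5, 7, 10, 14, 16, 17, 19]
Append remaining from right: [23, 39]. Merged: [1, 3, 5, 7, 10, 14, 16, 17, 19, 23, 39]

Final merged array: [1, 3, 5, 7, 10, 14, 16, 17, 19, 23, 39]
Total comparisons: 9

The merged array is [1, 3, 5, 7, 10, 14, 16, 17, 19, 23, 39], requiring 9 comparisons. The merge step runs in O(n) time where n is the total number of elements.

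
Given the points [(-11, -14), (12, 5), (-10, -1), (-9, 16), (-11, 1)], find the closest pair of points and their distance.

Computing all pairwise distances among 5 points:

d((-11, -14), (12, 5)) = 29.8329
d((-11, -14), (-10, -1)) = 13.0384
d((-11, -14), (-9, 16)) = 30.0666
d((-11, -14), (-11, 1)) = 15.0
d((12, 5), (-10, -1)) = 22.8035
d((12, 5), (-9, 16)) = 23.7065
d((12, 5), (-11, 1)) = 23.3452
d((-10, -1), (-9, 16)) = 17.0294
d((-10, -1), (-11, 1)) = 2.2361 <-- minimum
d((-9, 16), (-11, 1)) = 15.1327

Closest pair: (-10, -1) and (-11, 1) with distance 2.2361

The closest pair is (-10, -1) and (-11, 1) with Euclidean distance 2.2361. For 5 points, brute-force pairwise comparison is shown above. For large n, the divide-and-conquer algorithm (sort by x, recurse on halves, check the dividing strip) achieves O(n log n).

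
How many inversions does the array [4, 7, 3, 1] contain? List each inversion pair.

Finding inversions in [4, 7, 3, 1]:

(0, 2): arr[0]=4 > arr[2]=3
(0, 3): arr[0]=4 > arr[3]=1
(1, 2): arr[1]=7 > arr[2]=3
(1, 3): arr[1]=7 > arr[3]=1
(2, 3): arr[2]=3 > arr[3]=1

Total inversions: 5

The array has 5 inversion(s): (0,2), (0,3), (1,2), (1,3), (2,3). Each pair (i,j) satisfies i < j and arr[i] > arr[j].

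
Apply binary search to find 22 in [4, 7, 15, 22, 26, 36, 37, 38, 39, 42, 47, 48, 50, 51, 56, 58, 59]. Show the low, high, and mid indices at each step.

Binary search for 22 in [4, 7, 15, 22, 26, 36, 37, 38, 39, 42, 47, 48, 50, 51, 56, 58, 59]:

lo=0, hi=16, mid=8, arr[mid]=39 -> 39 > 22, search left half
lo=0, hi=7, mid=3, arr[mid]=22 -> Found target at index 3!

Binary search finds 22 at index 3 after 2 comparisons. The search repeatedly halves the search space by comparing with the middle element.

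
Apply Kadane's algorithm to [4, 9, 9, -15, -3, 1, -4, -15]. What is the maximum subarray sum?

Using Kadane's algorithm on [4, 9, 9, -15, -3, 1, -4, -15]:

Scanning through the array:
Position 1 (value 9): max_ending_here = 13, max_so_far = 13
Position 2 (value 9): max_ending_here = 22, max_so_far = 22
Position 3 (value -15): max_ending_here = 7, max_so_far = 22
Position 4 (value -3): max_ending_here = 4, max_so_far = 22
Position 5 (value 1): max_ending_here = 5, max_so_far = 22
Position 6 (value -4): max_ending_here = 1, max_so_far = 22
Position 7 (value -15): max_ending_here = -14, max_so_far = 22

Maximum subarray: [4, 9, 9]
Maximum sum: 22

The maximum subarray is [4, 9, 9] with sum 22. This subarray runs from index 0 to index 2.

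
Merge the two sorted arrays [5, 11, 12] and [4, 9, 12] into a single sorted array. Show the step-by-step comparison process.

Merging process:

Compare 5 vs 4: take 4 from right. Merged: [4]
Compare 5 vs 9: take 5 from left. Merged: [4, 5]
Compare 11 vs 9: take 9 from right. Merged: [4, 5, 9]
Compare 11 vs 12: take 11 from left. Merged: [4, 5, 9, 11]
Compare 12 vs 12: take 12 from left. Merged: [4, 5, 9, 11, 12]
Append remaining from right: [12]. Merged: [4, 5, 9, 11, 12, 12]

Final merged array: [4, 5, 9, 11, 12, 12]
Total comparisons: 5

The merged array is [4, 5, 9, 11, 12, 12], requiring 5 comparisons. The merge step runs in O(n) time where n is the total number of elements.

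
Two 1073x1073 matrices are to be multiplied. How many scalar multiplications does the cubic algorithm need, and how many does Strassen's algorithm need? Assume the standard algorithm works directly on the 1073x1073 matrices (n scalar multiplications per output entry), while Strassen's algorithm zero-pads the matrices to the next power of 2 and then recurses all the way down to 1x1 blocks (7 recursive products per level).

Matrix multiplication for 1073x1073 matrices:

Strassen's algorithm requires power-of-2 dimensions. Pad 1073x1073 to 2048x2048 (next power of 2).

Standard algorithm: 1073^3 = 1235376017 multiplications
Strassen's algorithm: 7^(log2(2048)) = 7^11 = 1977326743 multiplications
Difference: 1235376017 - 1977326743 = -741950726 (Strassen uses MORE here due to padding overhead — for small or just-over-power-of-2 n, padding can outweigh the per-level savings)

Standard: 1235376017 multiplications (1073^3). Strassen: 1977326743 multiplications (7^11, after padding to 2048x2048). Strassen reduces 8 recursive multiplications to 7 at each level.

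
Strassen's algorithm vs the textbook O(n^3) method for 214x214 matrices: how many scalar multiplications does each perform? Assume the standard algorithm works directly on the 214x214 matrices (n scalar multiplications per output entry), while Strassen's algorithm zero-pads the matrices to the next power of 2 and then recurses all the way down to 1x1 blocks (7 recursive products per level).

Matrix multiplication for 214x214 matrices:

Strassen's algorithm requires power-of-2 dimensions. Pad 214x214 to 256x256 (next power of 2).

Standard algorithm: 214^3 = 9800344 multiplications
Strassen's algorithm: 7^(log2(256)) = 7^8 = 5764801 multiplications
Savings: 9800344 - 5764801 = 4035543 multiplications

Standard: 9800344 multiplications (214^3). Strassen: 5764801 multiplications (7^8, after padding to 256x256). Strassen reduces 8 recursive multiplications to 7 at each level.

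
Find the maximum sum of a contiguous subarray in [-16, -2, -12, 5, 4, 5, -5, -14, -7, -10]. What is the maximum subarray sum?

Using Kadane's algorithm on [-16, -2, -12, 5, 4, 5, -5, -14, -7, -10]:

Scanning through the array:
Position 1 (value -2): max_ending_here = -2, max_so_far = -2
Position 2 (value -12): max_ending_here = -12, max_so_far = -2
Position 3 (value 5): max_ending_here = 5, max_so_far = 5
Position 4 (value 4): max_ending_here = 9, max_so_far = 9
Position 5 (value 5): max_ending_here = 14, max_so_far = 14
Position 6 (value -5): max_ending_here = 9, max_so_far = 14
Position 7 (value -14): max_ending_here = -5, max_so_far = 14
Position 8 (value -7): max_ending_here = -7, max_so_far = 14
Position 9 (value -10): max_ending_here = -10, max_so_far = 14

Maximum subarray: [5, 4, 5]
Maximum sum: 14

The maximum subarray is [5, 4, 5] with sum 14. This subarray runs from index 3 to index 5.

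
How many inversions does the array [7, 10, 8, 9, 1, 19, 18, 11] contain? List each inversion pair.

Finding inversions in [7, 10, 8, 9, 1, 19, 18, 11]:

(0, 4): arr[0]=7 > arr[4]=1
(1, 2): arr[1]=10 > arr[2]=8
(1, 3): arr[1]=10 > arr[3]=9
(1, 4): arr[1]=10 > arr[4]=1
(2, 4): arr[2]=8 > arr[4]=1
(3, 4): arr[3]=9 > arr[4]=1
(5, 6): arr[5]=19 > arr[6]=18
(5, 7): arr[5]=19 > arr[7]=11
(6, 7): arr[6]=18 > arr[7]=11

Total inversions: 9

The array has 9 inversion(s): (0,4), (1,2), (1,3), (1,4), (2,4), (3,4), (5,6), (5,7), (6,7). Each pair (i,j) satisfies i < j and arr[i] > arr[j].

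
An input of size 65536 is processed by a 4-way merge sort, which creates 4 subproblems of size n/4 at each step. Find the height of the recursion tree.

For divide and conquer with division factor 4:

Problem sizes at each level:
Level 0: 65536
Level 1: 16384
Level 2: 4096
Level 3: 1024
Level 4: 256
Level 5: 64
Level 6: 16
Level 7: 4
Level 8: 1

The root is level 0 and the size-1 base case is level 8 (the tree spans levels 0 through 8, i.e. 9 levels counting the root), so the depth is the number of divisions: log_4(65536) = 8

The recursion tree depth is log_4(65536) = 8. At each level, the problem size is divided by 4, so it takes 8 divisions to reduce to a base case of size 1. The algorithm makes 4 recursive calls at each level.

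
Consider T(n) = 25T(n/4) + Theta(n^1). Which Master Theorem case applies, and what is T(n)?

Master Theorem for T(n) = 25T(n/4) + O(n^1):

a = 25, b = 4, c = 1
log_b(a) = log_4(25) = 2.3219

Case 1: c = 1 < log_4(25) = 2.3219
T(n) = O(n^(log_4 25))

For T(n) = 25T(n/4) + O(n^1): log_4(25) = 2.3219. This is Case 1 of the Master Theorem (c < log_b(a), work dominated by leaves), giving O(n^(log_4 25)).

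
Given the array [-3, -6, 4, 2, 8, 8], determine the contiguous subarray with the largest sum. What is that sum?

Using Kadane's algorithm on [-3, -6, 4, 2, 8, 8]:

Scanning through the array:
Position 1 (value -6): max_ending_here = -6, max_so_far = -3
Position 2 (value 4): max_ending_here = 4, max_so_far = 4
Position 3 (value 2): max_ending_here = 6, max_so_far = 6
Position 4 (value 8): max_ending_here = 14, max_so_far = 14
Position 5 (value 8): max_ending_here = 22, max_so_far = 22

Maximum subarray: [4, 2, 8, 8]
Maximum sum: 22

The maximum subarray is [4, 2, 8, 8] with sum 22. This subarray runs from index 2 to index 5.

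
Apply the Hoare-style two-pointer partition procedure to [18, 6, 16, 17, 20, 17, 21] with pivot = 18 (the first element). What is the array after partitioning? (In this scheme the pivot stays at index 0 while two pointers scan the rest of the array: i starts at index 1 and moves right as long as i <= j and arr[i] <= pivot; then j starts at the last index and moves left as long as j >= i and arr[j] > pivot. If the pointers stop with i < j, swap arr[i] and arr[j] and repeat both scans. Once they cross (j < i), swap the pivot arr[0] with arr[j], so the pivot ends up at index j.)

Hoare-style two-pointer partition with pivot = 18:

Initial array: [18, 6, 16, 17, 20, 17, 21]

Pointers start at i = 1, j = 6.
i stops at index 4 (arr[4]=20 > 18), j stops at index 5 (arr[5]=17 <= 18): swap arr[4] and arr[5], array becomes [18, 6, 16, 17, 17, 20, 21]
i ends at 5, j ends at 4: the pointers have crossed (j < i), so scanning stops.

Swap pivot arr[0] with arr[4] to place pivot at position 4: [17, 6, 16, 17, 18, 20, 21]
Pivot position: 4

After partitioning with pivot 18, the array becomes [17, 6, 16, 17, 18, 20, 21]. The pivot is placed at index 4. All elements to the left of the pivot are <= 18, and all elements to the right are > 18.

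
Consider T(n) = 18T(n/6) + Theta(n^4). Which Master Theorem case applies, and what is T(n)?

Master Theorem for T(n) = 18T(n/6) + O(n^4):

a = 18, b = 6, c = 4
log_b(a) = log_6(18) = 1.6131

Case 3: c = 4 > log_6(18) = 1.6131
T(n) = O(n^4) = O(n^4)

For T(n) = 18T(n/6) + O(n^4): log_6(18) = 1.6131. This is Case 3 of the Master Theorem (c > log_b(a), work dominated by root), giving O(n^4).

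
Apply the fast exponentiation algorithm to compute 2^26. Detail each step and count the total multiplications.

Computing 2^26 by squaring (build up from 2^1; each line after the first costs one multiplication):

2^1 = 2
2^2 = (2^1)^2 = 2^2 = 4
2^3 = 2 * 2^2 = 2 * 4 = 8
2^6 = (2^3)^2 = 8^2 = 64
2^12 = (2^6)^2 = 64^2 = 4096
2^13 = 2 * 2^12 = 2 * 4096 = 8192
2^26 = (2^13)^2 = 8192^2 = 67108864

Result: 67108864
Multiplications needed: 6 (6 lines after 2^1)

2^26 = 67108864. Using exponentiation by squaring, this requires 6 multiplications. The key idea: if the exponent is even, square the half-power; if odd, multiply by the base once.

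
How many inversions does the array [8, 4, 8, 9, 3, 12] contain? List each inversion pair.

Finding inversions in [8, 4, 8, 9, 3, 12]:

(0, 1): arr[0]=8 > arr[1]=4
(0, 4): arr[0]=8 > arr[4]=3
(1, 4): arr[1]=4 > arr[4]=3
(2, 4): arr[2]=8 > arr[4]=3
(3, 4): arr[3]=9 > arr[4]=3

Total inversions: 5

The array has 5 inversion(s): (0,1), (0,4), (1,4), (2,4), (3,4). Each pair (i,j) satisfies i < j and arr[i] > arr[j].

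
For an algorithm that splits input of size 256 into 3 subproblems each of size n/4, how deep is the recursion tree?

For divide and conquer with division factor 4:

Problem sizes at each level:
Level 0: 256
Level 1: 64
Level 2: 16
Level 3: 4
Level 4: 1

The root is level 0 and the size-1 base case is level 4 (the tree spans levels 0 through 4, i.e. 5 levels counting the root), so the depth is the number of divisions: log_4(256) = 4

The recursion tree depth is log_4(256) = 4. At each level, the problem size is divided by 4, so it takes 4 divisions to reduce to a base case of size 1. The algorithm makes 3 recursive calls at each level.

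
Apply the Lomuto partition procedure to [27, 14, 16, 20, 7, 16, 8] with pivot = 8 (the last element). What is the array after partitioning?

Lomuto partition with pivot = 8:

Initial array: [27, 14, 16, 20, 7, 16, 8]

arr[0]=27 > 8: no swap
arr[1]=14 > 8: no swap
arr[2]=16 > 8: no swap
arr[3]=20 > 8: no swap
arr[4]=7 <= 8: swap with position 0, array becomes [7, 14, 16, 20, 27, 16, 8]
arr[5]=16 > 8: no swap

Place pivot at position 1: [7, 8, 16, 20, 27, 16, 14]
Pivot position: 1

After partitioning with pivot 8, the array becomes [7, 8, 16, 20, 27, 16, 14]. The pivot is placed at index 1. All elements to the left of the pivot are <= 8, and all elements to the right are > 8.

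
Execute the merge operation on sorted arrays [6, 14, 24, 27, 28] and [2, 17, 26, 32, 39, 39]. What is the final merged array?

Merging process:

Compare 6 vs 2: take 2 from right. Merged: [2]
Compare 6 vs 17: take 6 from left. Merged: [2, 6]
Compare 14 vs 17: take 14 from left. Merged: [2, 6, 14]
Compare 24 vs 17: take 17 from right. Merged: [2, 6, 14, 17]
Compare 24 vs 26: take 24 from left. Merged: [2, 6, 14, 17, 24]
Compare 27 vs 26: take 26 from right. Merged: [2, 6, 14, 17, 24, 26]
Compare 27 vs 32: take 27 from left. Merged: [2, 6, 14, 17, 24, 26, 27]
Compare 28 vs 32: take 28 from left. Merged: [2, 6, 14, 17, 24, 26, 27, 28]
Append remaining from right: [32, 39, 39]. Merged: [2, 6, 14, 17, 24, 26, 27, 28, 32, 39, 39]

Final merged array: [2, 6, 14, 17, 24, 26, 27, 28, 32, 39, 39]
Total comparisons: 8

The merged array is [2, 6, 14, 17, 24, 26, 27, 28, 32, 39, 39], requiring 8 comparisons. The merge step runs in O(n) time where n is the total number of elements.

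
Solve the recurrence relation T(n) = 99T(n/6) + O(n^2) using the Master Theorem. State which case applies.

Master Theorem for T(n) = 99T(n/6) + O(n^2):

a = 99, b = 6, c = 2
log_b(a) = log_6(99) = 2.5646

Case 1: c = 2 < log_6(99) = 2.5646
T(n) = O(n^(log_6 99))

For T(n) = 99T(n/6) + O(n^2): log_6(99) = 2.5646. This is Case 1 of the Master Theorem (c < log_b(a), work dominated by leaves), giving O(n^(log_6 99)).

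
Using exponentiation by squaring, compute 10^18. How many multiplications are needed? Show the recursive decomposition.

Computing 10^18 by squaring (build up from 10^1; each line after the first costs one multiplication):

10^1 = 10
10^2 = (10^1)^2 = 10^2 = 100
10^4 = (10^2)^2 = 100^2 = 10000
10^8 = (10^4)^2 = 10000^2 = 100000000
10^9 = 10 * 10^8 = 10 * 100000000 = 1000000000
10^18 = (10^9)^2 = 1000000000^2 = 1000000000000000000

Result: 1000000000000000000
Multiplications needed: 5 (5 lines after 10^1)

10^18 = 1000000000000000000. Using exponentiation by squaring, this requires 5 multiplications. The key idea: if the exponent is even, square the half-power; if odd, multiply by the base once.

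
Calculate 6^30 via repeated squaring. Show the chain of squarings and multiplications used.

Computing 6^30 by squaring (build up from 6^1; each line after the first costs one multiplication):

6^1 = 6
6^2 = (6^1)^2 = 6^2 = 36
6^3 = 6 * 6^2 = 6 * 36 = 216
6^6 = (6^3)^2 = 216^2 = 46656
6^7 = 6 * 6^6 = 6 * 46656 = 279936
6^14 = (6^7)^2 = 279936^2 = 78364164096
6^15 = 6 * 6^14 = 6 * 78364164096 = 470184984576
6^30 = (6^15)^2 = 470184984576^2 = 221073919720733357899776

Result: 221073919720733357899776
Multiplications needed: 7 (7 lines after 6^1)

6^30 = 221073919720733357899776. Using exponentiation by squaring, this requires 7 multiplications. The key idea: if the exponent is even, square the half-power; if odd, multiply by the base once.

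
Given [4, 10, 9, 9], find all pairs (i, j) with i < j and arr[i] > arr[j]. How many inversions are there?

Finding inversions in [4, 10, 9, 9]:

(1, 2): arr[1]=10 > arr[2]=9
(1, 3): arr[1]=10 > arr[3]=9

Total inversions: 2

The array has 2 inversion(s): (1,2), (1,3). Each pair (i,j) satisfies i < j and arr[i] > arr[j].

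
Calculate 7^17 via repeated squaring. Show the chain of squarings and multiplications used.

Computing 7^17 by squaring (build up from 7^1; each line after the first costs one multiplication):

7^1 = 7
7^2 = (7^1)^2 = 7^2 = 49
7^4 = (7^2)^2 = 49^2 = 2401
7^8 = (7^4)^2 = 2401^2 = 5764801
7^16 = (7^8)^2 = 5764801^2 = 33232930569601
7^17 = 7 * 7^16 = 7 * 33232930569601 = 232630513987207

Result: 232630513987207
Multiplications needed: 5 (5 lines after 7^1)

7^17 = 232630513987207. Using exponentiation by squaring, this requires 5 multiplications. The key idea: if the exponent is even, square the half-power; if odd, multiply by the base once.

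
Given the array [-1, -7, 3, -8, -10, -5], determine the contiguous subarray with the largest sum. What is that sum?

Using Kadane's algorithm on [-1, -7, 3, -8, -10, -5]:

Scanning through the array:
Position 1 (value -7): max_ending_here = -7, max_so_far = -1
Position 2 (value 3): max_ending_here = 3, max_so_far = 3
Position 3 (value -8): max_ending_here = -5, max_so_far = 3
Position 4 (value -10): max_ending_here = -10, max_so_far = 3
Position 5 (value -5): max_ending_here = -5, max_so_far = 3

Maximum subarray: [3]
Maximum sum: 3

The maximum subarray is [3] with sum 3. This subarray runs from index 2 to index 2.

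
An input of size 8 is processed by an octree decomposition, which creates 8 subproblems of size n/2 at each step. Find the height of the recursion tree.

For divide and conquer with division factor 2:

Problem sizes at each level:
Level 0: 8
Level 1: 4
Level 2: 2
Level 3: 1

The root is level 0 and the size-1 base case is level 3 (the tree spans levels 0 through 3, i.e. 4 levels counting the root), so the depth is the number of divisions: log_2(8) = 3

The recursion tree depth is log_2(8) = 3. At each level, the problem size is divided by 2, so it takes 3 divisions to reduce to a base case of size 1. The algorithm makes 8 recursive calls at each level.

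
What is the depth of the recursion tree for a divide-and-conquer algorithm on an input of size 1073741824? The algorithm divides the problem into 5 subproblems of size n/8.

For divide and conquer with division factor 8:

Problem sizes at each level:
Level 0: 1073741824
Level 1: 134217728
Level 2: 16777216
Level 3: 2097152
Level 4: 262144
Level 5: 32768
Level 6: 4096
Level 7: 512
Level 8: 64
Level 9: 8
Level 10: 1

The root is level 0 and the size-1 base case is level 10 (the tree spans levels 0 through 10, i.e. 11 levels counting the root), so the depth is the number of divisions: log_8(1073741824) = 10

The recursion tree depth is log_8(1073741824) = 10. At each level, the problem size is divided by 8, so it takes 10 divisions to reduce to a base case of size 1. The algorithm makes 5 recursive calls at each level.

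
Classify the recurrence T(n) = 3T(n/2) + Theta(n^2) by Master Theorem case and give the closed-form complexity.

Master Theorem for T(n) = 3T(n/2) + O(n^2):

a = 3, b = 2, c = 2
log_b(a) = log_2(3) = 1.5850

Case 3: c = 2 > log_2(3) = 1.5850
T(n) = O(n^2) = O(n^2)

For T(n) = 3T(n/2) + O(n^2): log_2(3) = 1.5850. This is Case 3 of the Master Theorem (c > log_b(a), work dominated by root), giving O(n^2).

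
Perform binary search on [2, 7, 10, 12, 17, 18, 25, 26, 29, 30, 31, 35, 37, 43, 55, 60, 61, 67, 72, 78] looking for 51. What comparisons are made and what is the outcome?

Binary search for 51 in [2, 7, 10, 12, 17, 18, 25, 26, 29, 30, 31, 35, 37, 43, 55, 60, 61, 67, 72, 78]:

lo=0, hi=19, mid=9, arr[mid]=30 -> 30 < 51, search right half
lo=10, hi=19, mid=14, arr[mid]=55 -> 55 > 51, search left half
lo=10, hi=13, mid=11, arr[mid]=35 -> 35 < 51, search right half
lo=12, hi=13, mid=12, arr[mid]=37 -> 37 < 51, search right half
lo=13, hi=13, mid=13, arr[mid]=43 -> 43 < 51, search right half
lo=14 > hi=13, target 51 not found

Binary search determines that 51 is not in the array after 5 comparisons. The search space was exhausted without finding the target.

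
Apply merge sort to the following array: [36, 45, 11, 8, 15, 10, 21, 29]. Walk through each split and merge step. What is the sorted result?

Merge sort trace:

Split: [36, 45, 11, 8, 15, 10, 21, 29] -> [36, 45, 11, 8] and [15, 10, 21, 29]
  Split: [36, 45, 11, 8] -> [36, 45] and [11, 8]
    Split: [36, 45] -> [36] and [45]
    Merge: [36] + [45] -> [36, 45]
    Split: [11, 8] -> [11] and [8]
    Merge: [11] + [8] -> [8, 11]
  Merge: [36, 45] + [8, 11] -> [8, 11, 36, 45]
  Split: [15, 10, 21, 29] -> [15, 10] and [21, 29]
    Split: [15, 10] -> [15] and [10]
    Merge: [15] + [10] -> [10, 15]
    Split: [21, 29] -> [21] and [29]
    Merge: [21] + [29] -> [21, 29]
  Merge: [10, 15] + [21, 29] -> [10, 15, 21, 29]
Merge: [8, 11, 36, 45] + [10, 15, 21, 29] -> [8, 10, 11, 15, 21, 29, 36, 45]

Final sorted array: [8, 10, 11, 15, 21, 29, 36, 45]

The merge sort proceeds by recursively splitting the array and merging sorted halves.
After all merges, the sorted array is [8, 10, 11, 15, 21, 29, 36, 45].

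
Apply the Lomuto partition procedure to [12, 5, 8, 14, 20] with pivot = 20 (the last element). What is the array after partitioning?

Lomuto partition with pivot = 20:

Initial array: [12, 5, 8, 14, 20]

arr[0]=12 <= 20: swap with position 0, array becomes [12, 5, 8, 14, 20]
arr[1]=5 <= 20: swap with position 1, array becomes [12, 5, 8, 14, 20]
arr[2]=8 <= 20: swap with position 2, array becomes [12, 5, 8, 14, 20]
arr[3]=14 <= 20: swap with position 3, array becomes [12, 5, 8, 14, 20]

Place pivot at position 4: [12, 5, 8, 14, 20]
Pivot position: 4

After partitioning with pivot 20, the array becomes [12, 5, 8, 14, 20]. The pivot is placed at index 4. All elements to the left of the pivot are <= 20, and all elements to the right are > 20.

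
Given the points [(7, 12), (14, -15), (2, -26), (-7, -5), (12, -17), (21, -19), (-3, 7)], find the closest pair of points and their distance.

Computing all pairwise distances among 7 points:

d((7, 12), (14, -15)) = 27.8927
d((7, 12), (2, -26)) = 38.3275
d((7, 12), (-7, -5)) = 22.0227
d((7, 12), (12, -17)) = 29.4279
d((7, 12), (21, -19)) = 34.0147
d((7, 12), (-3, 7)) = 11.1803
d((14, -15), (2, -26)) = 16.2788
d((14, -15), (-7, -5)) = 23.2594
d((14, -15), (12, -17)) = 2.8284 <-- minimum
d((14, -15), (21, -19)) = 8.0623
d((14, -15), (-3, 7)) = 27.8029
d((2, -26), (-7, -5)) = 22.8473
d((2, -26), (12, -17)) = 13.4536
d((2, -26), (21, -19)) = 20.2485
d((2, -26), (-3, 7)) = 33.3766
d((-7, -5), (12, -17)) = 22.4722
d((-7, -5), (21, -19)) = 31.305
d((-7, -5), (-3, 7)) = 12.6491
d((12, -17), (21, -19)) = 9.2195
d((12, -17), (-3, 7)) = 28.3019
d((21, -19), (-3, 7)) = 35.3836

Closest pair: (14, -15) and (12, -17) with distance 2.8284

The closest pair is (14, -15) and (12, -17) with Euclidean distance 2.8284. For 7 points, brute-force pairwise comparison is shown above. For large n, the divide-and-conquer algorithm (sort by x, recurse on halves, check the dividing strip) achieves O(n log n).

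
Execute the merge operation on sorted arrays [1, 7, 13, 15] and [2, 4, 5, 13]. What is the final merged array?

Merging process:

Compare 1 vs 2: take 1 from left. Merged: [1]
Compare 7 vs 2: take 2 from right. Merged: [1, 2]
Compare 7 vs 4: take 4 from right. Merged: [1, 2, 4]
Compare 7 vs 5: take 5 from right. Merged: [1, 2, 4, 5]
Compare 7 vs 13: take 7 from left. Merged: [1, 2, 4, 5, 7]
Compare 13 vs 13: take 13 from left. Merged: [1, 2, 4, 5, 7, 13]
Compare 15 vs 13: take 13 from right. Merged: [1, 2, 4, 5, 7, 13, 13]
Append remaining from left: [15]. Merged: [1, 2, 4, 5, 7, 13, 13, 15]

Final merged array: [1, 2, 4, 5, 7, 13, 13, 15]
Total comparisons: 7

The merged array is [1, 2, 4, 5, 7, 13, 13, 15], requiring 7 comparisons. The merge step runs in O(n) time where n is the total number of elements.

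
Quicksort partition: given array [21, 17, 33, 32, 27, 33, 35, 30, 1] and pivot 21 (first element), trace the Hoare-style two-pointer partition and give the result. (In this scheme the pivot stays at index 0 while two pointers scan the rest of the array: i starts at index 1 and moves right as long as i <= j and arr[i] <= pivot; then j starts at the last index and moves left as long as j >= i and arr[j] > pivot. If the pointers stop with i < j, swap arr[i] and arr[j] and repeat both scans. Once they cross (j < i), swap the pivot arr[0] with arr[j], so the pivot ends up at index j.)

Hoare-style two-pointer partition with pivot = 21:

Initial array: [21, 17, 33, 32, 27, 33, 35, 30, 1]

Pointers start at i = 1, j = 8.
i stops at index 2 (arr[2]=33 > 21), j stops at index 8 (arr[8]=1 <= 21): swap arr[2] and arr[8], array becomes [21, 17, 1, 32, 27, 33, 35, 30, 33]
i ends at 3, j ends at 2: the pointers have crossed (j < i), so scanning stops.

Swap pivot arr[0] with arr[2] to place pivot at position 2: [1, 17, 21, 32, 27, 33, 35, 30, 33]
Pivot position: 2

After partitioning with pivot 21, the array becomes [1, 17, 21, 32, 27, 33, 35, 30, 33]. The pivot is placed at index 2. All elements to the left of the pivot are <= 21, and all elements to the right are > 21.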